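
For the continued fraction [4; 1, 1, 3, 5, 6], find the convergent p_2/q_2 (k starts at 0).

9/2

Using pₖ = aₖpₖ₋₁ + pₖ₋₂, qₖ = aₖqₖ₋₁ + qₖ₋₂ (with p₋₁=1, p₋₂=0, q₋₁=0, q₋₂=1):
  k=0: a=4, p=4, q=1
  k=1: a=1, p=5, q=1
  k=2: a=1, p=9, q=2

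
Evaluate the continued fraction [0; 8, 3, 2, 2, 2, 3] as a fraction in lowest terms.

Fold from the inside: start with 3/1.
  2 + 1/3 = 7/3
  2 + 3/7 = 17/7
  2 + 7/17 = 41/17
  3 + 17/41 = 140/41
  8 + 41/140 = 1161/140
  0 + 140/1161 = 140/1161

140/1161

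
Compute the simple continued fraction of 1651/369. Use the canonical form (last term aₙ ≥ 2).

1651 = 4*369 + 175
369 = 2*175 + 19
175 = 9*19 + 4
19 = 4*4 + 3
4 = 1*3 + 1
3 = 3*1 + 0  (stop)
So 1651/369 = [4; 2, 9, 4, 1, 3].

[4; 2, 9, 4, 1, 3]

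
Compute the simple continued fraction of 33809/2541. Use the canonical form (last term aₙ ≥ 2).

33809 = 13×2541 + 776
2541 = 3×776 + 213
776 = 3×213 + 137
213 = 1×137 + 76
137 = 1×76 + 61
76 = 1×61 + 15
61 = 4×15 + 1
15 = 15×1 + 0  (stop)
So 33809/2541 = [13; 3, 3, 1, 1, 1, 4, 15].

[13; 3, 3, 1, 1, 1, 4, 15]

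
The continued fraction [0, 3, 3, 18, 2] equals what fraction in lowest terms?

113/376

Fold from the inside: start with 2/1.
  18 + 1/2 = 37/2
  3 + 2/37 = 113/37
  3 + 37/113 = 376/113
  0 + 113/376 = 113/376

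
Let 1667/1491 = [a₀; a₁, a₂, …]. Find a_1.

1667 = 1·1491 + 176   →  a_0 = 1
1491 = 8·176 + 83   →  a_1 = 8

8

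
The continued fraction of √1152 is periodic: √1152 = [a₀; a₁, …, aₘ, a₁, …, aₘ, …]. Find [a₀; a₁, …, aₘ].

a₀ = ⌊√1152⌋ = 33.
With m₀=0, d₀=1 and mₖ₊₁ = dₖaₖ − mₖ, dₖ₊₁ = (n − mₖ₊₁²)/dₖ, aₖ₊₁ = ⌊(a₀+mₖ₊₁)/dₖ₊₁⌋:
  k=1: m=33, d=63, a=1
  k=2: m=30, d=4, a=15
  k=3: m=30, d=63, a=1
  k=4: m=33, d=1, a=66
d=1 and a=2a₀=66 at k=4, so the next step gives (m, d) = (33, 63) again — its k=1 value — and the period has length 4.

[33; 1, 15, 1, 66]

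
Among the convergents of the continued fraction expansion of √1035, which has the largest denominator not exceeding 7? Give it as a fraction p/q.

193/6

√1035 = [32; 5, 1, 5, 64, …] (period length 4).
Convergents:
  p_0/q_0 = 32/1
  p_1/q_1 = 161/5
  p_2/q_2 = 193/6
  p_3/q_3 = 1126/35
q_2 = 6 ≤ 7 < 35 = q_3, so the answer is 193/6.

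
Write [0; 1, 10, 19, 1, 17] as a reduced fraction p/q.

3608/3967

Using pₖ = aₖpₖ₋₁ + pₖ₋₂ and qₖ = aₖqₖ₋₁ + qₖ₋₂:
  k=0: a=0, p=0, q=1
  k=1: a=1, p=1, q=1
  k=2: a=10, p=10, q=11
  k=3: a=19, p=191, q=210
  k=4: a=1, p=201, q=221
  k=5: a=17, p=3608, q=3967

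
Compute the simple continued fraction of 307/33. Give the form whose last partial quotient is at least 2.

307 = 9*33 + 10
33 = 3*10 + 3
10 = 3*3 + 1
3 = 3*1 + 0  (stop)
So 307/33 = [9; 3, 3, 3].

[9; 3, 3, 3]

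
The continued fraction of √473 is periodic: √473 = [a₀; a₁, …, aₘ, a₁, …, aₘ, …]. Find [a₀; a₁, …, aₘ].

a₀ = ⌊√473⌋ = 21.
With m₀=0, d₀=1 and mₖ₊₁ = dₖaₖ − mₖ, dₖ₊₁ = (n − mₖ₊₁²)/dₖ, aₖ₊₁ = ⌊(a₀+mₖ₊₁)/dₖ₊₁⌋:
  k=1: m=21, d=32, a=1
  k=2: m=11, d=11, a=2
  k=3: m=11, d=32, a=1
  k=4: m=21, d=1, a=42
d=1 and a=2a₀=42 at k=4, so the next step gives (m, d) = (21, 32) again — its k=1 value — and the period has length 4.

[21; 1, 2, 1, 42]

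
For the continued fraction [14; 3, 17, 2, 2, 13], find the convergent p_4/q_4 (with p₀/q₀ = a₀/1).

3811/266

Using pₖ = aₖpₖ₋₁ + pₖ₋₂, qₖ = aₖqₖ₋₁ + qₖ₋₂ (with p₋₁=1, p₋₂=0, q₋₁=0, q₋₂=1):
  k=0: a=14, p=14, q=1
  k=1: a=3, p=43, q=3
  k=2: a=17, p=745, q=52
  k=3: a=2, p=1533, q=107
  k=4: a=2, p=3811, q=266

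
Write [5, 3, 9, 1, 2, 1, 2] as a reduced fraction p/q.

1767/332

Fold from the inside: start with 2/1.
  1 + 1/2 = 3/2
  2 + 2/3 = 8/3
  1 + 3/8 = 11/8
  9 + 8/11 = 107/11
  3 + 11/107 = 332/107
  5 + 107/332 = 1767/332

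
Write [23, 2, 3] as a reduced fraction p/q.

164/7

Using pₖ = aₖpₖ₋₁ + pₖ₋₂ and qₖ = aₖqₖ₋₁ + qₖ₋₂:
  k=0: a=23, p=23, q=1
  k=1: a=2, p=47, q=2
  k=2: a=3, p=164, q=7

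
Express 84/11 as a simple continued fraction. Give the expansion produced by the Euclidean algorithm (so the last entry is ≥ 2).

[7; 1, 1, 1, 3]

84 = 7*11 + 7
11 = 1*7 + 4
7 = 1*4 + 3
4 = 1*3 + 1
3 = 3*1 + 0  (stop)
So 84/11 = [7; 1, 1, 1, 3].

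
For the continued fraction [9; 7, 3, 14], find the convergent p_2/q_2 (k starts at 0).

Using pₖ = aₖpₖ₋₁ + pₖ₋₂, qₖ = aₖqₖ₋₁ + qₖ₋₂ (with p₋₁=1, p₋₂=0, q₋₁=0, q₋₂=1):
  k=0: a=9, p=9, q=1
  k=1: a=7, p=64, q=7
  k=2: a=3, p=201, q=22

201/22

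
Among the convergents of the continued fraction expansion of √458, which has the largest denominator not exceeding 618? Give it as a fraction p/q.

9181/429

√458 = [21; 2, 2, 42, …] (period length 3).
Convergents:
  p_0/q_0 = 21/1
  p_1/q_1 = 43/2
  p_2/q_2 = 107/5
  p_3/q_3 = 4537/212
  p_4/q_4 = 9181/429
  p_5/q_5 = 22899/1070
q_4 = 429 ≤ 618 < 1070 = q_5, so the answer is 9181/429.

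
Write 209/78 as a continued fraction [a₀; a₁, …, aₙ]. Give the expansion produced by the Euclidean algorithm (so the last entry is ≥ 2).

209 = 2·78 + 53
78 = 1·53 + 25
53 = 2·25 + 3
25 = 8·3 + 1
3 = 3·1 + 0  (stop)
So 209/78 = [2; 1, 2, 8, 3].

[2; 1, 2, 8, 3]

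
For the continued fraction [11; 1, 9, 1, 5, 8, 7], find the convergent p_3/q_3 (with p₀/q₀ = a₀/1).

Using pₖ = aₖpₖ₋₁ + pₖ₋₂, qₖ = aₖqₖ₋₁ + qₖ₋₂ (with p₋₁=1, p₋₂=0, q₋₁=0, q₋₂=1):
  k=0: a=11, p=11, q=1
  k=1: a=1, p=12, q=1
  k=2: a=9, p=119, q=10
  k=3: a=1, p=131, q=11

131/11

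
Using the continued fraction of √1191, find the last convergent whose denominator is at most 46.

1553/45

√1191 = [34; 1, 1, 22, 1, 1, 68, …] (period length 6).
Convergents:
  p_0/q_0 = 34/1
  p_1/q_1 = 35/1
  p_2/q_2 = 69/2
  p_3/q_3 = 1553/45
  p_4/q_4 = 1622/47
q_3 = 45 ≤ 46 < 47 = q_4, so the answer is 1553/45.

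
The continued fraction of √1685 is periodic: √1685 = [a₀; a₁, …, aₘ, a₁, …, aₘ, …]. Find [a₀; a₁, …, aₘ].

[41; 20, 1, 1, 20, 82]

a₀ = ⌊√1685⌋ = 41.
With m₀=0, d₀=1 and mₖ₊₁ = dₖaₖ − mₖ, dₖ₊₁ = (n − mₖ₊₁²)/dₖ, aₖ₊₁ = ⌊(a₀+mₖ₊₁)/dₖ₊₁⌋:
  k=1: m=41, d=4, a=20
  k=2: m=39, d=41, a=1
  k=3: m=2, d=41, a=1
  k=4: m=39, d=4, a=20
  k=5: m=41, d=1, a=82
d=1 and a=2a₀=82 at k=5, so the next step gives (m, d) = (41, 4) again — its k=1 value — and the period has length 5.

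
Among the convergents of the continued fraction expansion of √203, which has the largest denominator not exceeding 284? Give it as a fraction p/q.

1610/113

√203 = [14; 4, 28, …] (period length 2).
Convergents:
  p_0/q_0 = 14/1
  p_1/q_1 = 57/4
  p_2/q_2 = 1610/113
  p_3/q_3 = 6497/456
q_2 = 113 ≤ 284 < 456 = q_3, so the answer is 1610/113.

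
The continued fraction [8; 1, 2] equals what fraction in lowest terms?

26/3

Using pₖ = aₖpₖ₋₁ + pₖ₋₂ and qₖ = aₖqₖ₋₁ + qₖ₋₂:
  k=0: a=8, p=8, q=1
  k=1: a=1, p=9, q=1
  k=2: a=2, p=26, q=3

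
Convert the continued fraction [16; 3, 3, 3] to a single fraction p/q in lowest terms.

538/33

Using pₖ = aₖpₖ₋₁ + pₖ₋₂ and qₖ = aₖqₖ₋₁ + qₖ₋₂:
  k=0: a=16, p=16, q=1
  k=1: a=3, p=49, q=3
  k=2: a=3, p=163, q=10
  k=3: a=3, p=538, q=33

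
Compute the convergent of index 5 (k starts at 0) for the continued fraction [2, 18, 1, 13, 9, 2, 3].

Using pₖ = aₖpₖ₋₁ + pₖ₋₂, qₖ = aₖqₖ₋₁ + qₖ₋₂ (with p₋₁=1, p₋₂=0, q₋₁=0, q₋₂=1):
  k=0: a=2, p=2, q=1
  k=1: a=18, p=37, q=18
  k=2: a=1, p=39, q=19
  k=3: a=13, p=544, q=265
  k=4: a=9, p=4935, q=2404
  k=5: a=2, p=10414, q=5073

10414/5073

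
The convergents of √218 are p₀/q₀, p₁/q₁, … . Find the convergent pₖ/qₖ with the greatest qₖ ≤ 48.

√218 = [14; 1, 3, 3, 1, 28, …] (period length 5).
Convergents:
  p_0/q_0 = 14/1
  p_1/q_1 = 15/1
  p_2/q_2 = 59/4
  p_3/q_3 = 192/13
  p_4/q_4 = 251/17
  p_5/q_5 = 7220/489
q_4 = 17 ≤ 48 < 489 = q_5, so the answer is 251/17.

251/17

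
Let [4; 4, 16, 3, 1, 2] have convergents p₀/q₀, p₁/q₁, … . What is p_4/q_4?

1121/264

Using pₖ = aₖpₖ₋₁ + pₖ₋₂, qₖ = aₖqₖ₋₁ + qₖ₋₂ (with p₋₁=1, p₋₂=0, q₋₁=0, q₋₂=1):
  k=0: a=4, p=4, q=1
  k=1: a=4, p=17, q=4
  k=2: a=16, p=276, q=65
  k=3: a=3, p=845, q=199
  k=4: a=1, p=1121, q=264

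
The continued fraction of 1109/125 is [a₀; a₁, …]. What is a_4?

1109 = 8·125 + 109   →  a_0 = 8
125 = 1·109 + 16   →  a_1 = 1
109 = 6·16 + 13   →  a_2 = 6
16 = 1·13 + 3   →  a_3 = 1
13 = 4·3 + 1   →  a_4 = 4

4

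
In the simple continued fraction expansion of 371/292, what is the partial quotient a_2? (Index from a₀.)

371 = 1·292 + 79   →  a_0 = 1
292 = 3·79 + 55   →  a_1 = 3
79 = 1·55 + 24   →  a_2 = 1

1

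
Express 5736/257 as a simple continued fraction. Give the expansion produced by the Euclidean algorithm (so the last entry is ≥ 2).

[22; 3, 7, 2, 5]

5736 = 22×257 + 82
257 = 3×82 + 11
82 = 7×11 + 5
11 = 2×5 + 1
5 = 5×1 + 0  (stop)
So 5736/257 = [22; 3, 7, 2, 5].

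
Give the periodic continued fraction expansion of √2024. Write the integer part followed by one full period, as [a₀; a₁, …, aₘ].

[44; 1, 88]

a₀ = ⌊√2024⌋ = 44.
With m₀=0, d₀=1 and mₖ₊₁ = dₖaₖ − mₖ, dₖ₊₁ = (n − mₖ₊₁²)/dₖ, aₖ₊₁ = ⌊(a₀+mₖ₊₁)/dₖ₊₁⌋:
  k=1: m=44, d=88, a=1
  k=2: m=44, d=1, a=88
d=1 and a=2a₀=88 at k=2, so the next step gives (m, d) = (44, 88) again — its k=1 value — and the period has length 2.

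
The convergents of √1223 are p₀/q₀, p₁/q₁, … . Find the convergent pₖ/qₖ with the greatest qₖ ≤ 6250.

85645/2449

√1223 = [34; 1, 33, 1, 68, …] (period length 4).
Convergents:
  p_0/q_0 = 34/1
  p_1/q_1 = 35/1
  p_2/q_2 = 1189/34
  p_3/q_3 = 1224/35
  p_4/q_4 = 84421/2414
  p_5/q_5 = 85645/2449
  p_6/q_6 = 2910706/83231
q_5 = 2449 ≤ 6250 < 83231 = q_6, so the answer is 85645/2449.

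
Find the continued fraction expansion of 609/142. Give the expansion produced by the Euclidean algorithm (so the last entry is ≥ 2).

609 = 4*142 + 41
142 = 3*41 + 19
41 = 2*19 + 3
19 = 6*3 + 1
3 = 3*1 + 0  (stop)
So 609/142 = [4; 3, 2, 6, 3].

[4; 3, 2, 6, 3]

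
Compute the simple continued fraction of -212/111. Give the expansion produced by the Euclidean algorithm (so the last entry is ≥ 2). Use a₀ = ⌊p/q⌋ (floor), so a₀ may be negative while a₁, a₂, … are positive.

[-2; 11, 10]

-212 = -2×111 + 10
111 = 11×10 + 1
10 = 10×1 + 0  (stop)
So -212/111 = [-2; 11, 10].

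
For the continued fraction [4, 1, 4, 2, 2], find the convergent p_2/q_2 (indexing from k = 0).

24/5

Using pₖ = aₖpₖ₋₁ + pₖ₋₂, qₖ = aₖqₖ₋₁ + qₖ₋₂ (with p₋₁=1, p₋₂=0, q₋₁=0, q₋₂=1):
  k=0: a=4, p=4, q=1
  k=1: a=1, p=5, q=1
  k=2: a=4, p=24, q=5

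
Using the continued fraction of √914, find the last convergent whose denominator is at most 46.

1300/43

√914 = [30; 4, 3, 3, 4, 60, …] (period length 5).
Convergents:
  p_0/q_0 = 30/1
  p_1/q_1 = 121/4
  p_2/q_2 = 393/13
  p_3/q_3 = 1300/43
  p_4/q_4 = 5593/185
q_3 = 43 ≤ 46 < 185 = q_4, so the answer is 1300/43.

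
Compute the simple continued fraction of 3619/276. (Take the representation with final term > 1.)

[13; 8, 1, 9, 3]

3619 = 13×276 + 31
276 = 8×31 + 28
31 = 1×28 + 3
28 = 9×3 + 1
3 = 3×1 + 0  (stop)
So 3619/276 = [13; 8, 1, 9, 3].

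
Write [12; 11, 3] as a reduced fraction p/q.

411/34

Fold from the inside: start with 3/1.
  11 + 1/3 = 34/3
  12 + 3/34 = 411/34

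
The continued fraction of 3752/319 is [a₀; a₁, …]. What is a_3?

5

3752 = 11·319 + 243   →  a_0 = 11
319 = 1·243 + 76   →  a_1 = 1
243 = 3·76 + 15   →  a_2 = 3
76 = 5·15 + 1   →  a_3 = 5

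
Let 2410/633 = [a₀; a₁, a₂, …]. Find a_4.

3

2410 = 3·633 + 511   →  a_0 = 3
633 = 1·511 + 122   →  a_1 = 1
511 = 4·122 + 23   →  a_2 = 4
122 = 5·23 + 7   →  a_3 = 5
23 = 3·7 + 2   →  a_4 = 3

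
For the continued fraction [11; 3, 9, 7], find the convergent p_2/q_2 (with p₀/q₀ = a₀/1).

317/28

Using pₖ = aₖpₖ₋₁ + pₖ₋₂, qₖ = aₖqₖ₋₁ + qₖ₋₂ (with p₋₁=1, p₋₂=0, q₋₁=0, q₋₂=1):
  k=0: a=11, p=11, q=1
  k=1: a=3, p=34, q=3
  k=2: a=9, p=317, q=28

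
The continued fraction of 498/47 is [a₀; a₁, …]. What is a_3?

498 = 10·47 + 28   →  a_0 = 10
47 = 1·28 + 19   →  a_1 = 1
28 = 1·19 + 9   →  a_2 = 1
19 = 2·9 + 1   →  a_3 = 2

2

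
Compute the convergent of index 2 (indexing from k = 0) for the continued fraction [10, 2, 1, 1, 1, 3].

Using pₖ = aₖpₖ₋₁ + pₖ₋₂, qₖ = aₖqₖ₋₁ + qₖ₋₂ (with p₋₁=1, p₋₂=0, q₋₁=0, q₋₂=1):
  k=0: a=10, p=10, q=1
  k=1: a=2, p=21, q=2
  k=2: a=1, p=31, q=3

31/3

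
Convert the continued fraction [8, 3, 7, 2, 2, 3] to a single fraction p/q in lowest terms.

Using pₖ = aₖpₖ₋₁ + pₖ₋₂ and qₖ = aₖqₖ₋₁ + qₖ₋₂:
  k=0: a=8, p=8, q=1
  k=1: a=3, p=25, q=3
  k=2: a=7, p=183, q=22
  k=3: a=2, p=391, q=47
  k=4: a=2, p=965, q=116
  k=5: a=3, p=3286, q=395

3286/395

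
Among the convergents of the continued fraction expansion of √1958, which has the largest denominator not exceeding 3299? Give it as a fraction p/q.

√1958 = [44; 4, 88, …] (period length 2).
Convergents:
  p_0/q_0 = 44/1
  p_1/q_1 = 177/4
  p_2/q_2 = 15620/353
  p_3/q_3 = 62657/1416
  p_4/q_4 = 5529436/124961
q_3 = 1416 ≤ 3299 < 124961 = q_4, so the answer is 62657/1416.

62657/1416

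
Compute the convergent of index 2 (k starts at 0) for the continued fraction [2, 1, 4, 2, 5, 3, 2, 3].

14/5

Using pₖ = aₖpₖ₋₁ + pₖ₋₂, qₖ = aₖqₖ₋₁ + qₖ₋₂ (with p₋₁=1, p₋₂=0, q₋₁=0, q₋₂=1):
  k=0: a=2, p=2, q=1
  k=1: a=1, p=3, q=1
  k=2: a=4, p=14, q=5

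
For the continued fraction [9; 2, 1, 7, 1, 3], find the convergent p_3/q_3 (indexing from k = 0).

Using pₖ = aₖpₖ₋₁ + pₖ₋₂, qₖ = aₖqₖ₋₁ + qₖ₋₂ (with p₋₁=1, p₋₂=0, q₋₁=0, q₋₂=1):
  k=0: a=9, p=9, q=1
  k=1: a=2, p=19, q=2
  k=2: a=1, p=28, q=3
  k=3: a=7, p=215, q=23

215/23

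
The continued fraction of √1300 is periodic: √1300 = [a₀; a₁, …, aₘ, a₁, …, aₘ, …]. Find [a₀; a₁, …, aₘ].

a₀ = ⌊√1300⌋ = 36.
With m₀=0, d₀=1 and mₖ₊₁ = dₖaₖ − mₖ, dₖ₊₁ = (n − mₖ₊₁²)/dₖ, aₖ₊₁ = ⌊(a₀+mₖ₊₁)/dₖ₊₁⌋:
  k=1: m=36, d=4, a=18
  k=2: m=36, d=1, a=72
d=1 and a=2a₀=72 at k=2, so the next step gives (m, d) = (36, 4) again — its k=1 value — and the period has length 2.

[36; 18, 72]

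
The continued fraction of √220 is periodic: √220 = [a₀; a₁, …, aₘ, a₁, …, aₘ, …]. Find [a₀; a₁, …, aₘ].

a₀ = ⌊√220⌋ = 14.
With m₀=0, d₀=1 and mₖ₊₁ = dₖaₖ − mₖ, dₖ₊₁ = (n − mₖ₊₁²)/dₖ, aₖ₊₁ = ⌊(a₀+mₖ₊₁)/dₖ₊₁⌋:
  k=1: m=14, d=24, a=1
  k=2: m=10, d=5, a=4
  k=3: m=10, d=24, a=1
  k=4: m=14, d=1, a=28
d=1 and a=2a₀=28 at k=4, so the next step gives (m, d) = (14, 24) again — its k=1 value — and the period has length 4.

[14; 1, 4, 1, 28]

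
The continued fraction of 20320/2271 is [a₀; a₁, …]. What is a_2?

20320 = 8·2271 + 2152   →  a_0 = 8
2271 = 1·2152 + 119   →  a_1 = 1
2152 = 18·119 + 10   →  a_2 = 18

18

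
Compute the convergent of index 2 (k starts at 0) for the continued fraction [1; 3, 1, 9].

5/4

Using pₖ = aₖpₖ₋₁ + pₖ₋₂, qₖ = aₖqₖ₋₁ + qₖ₋₂ (with p₋₁=1, p₋₂=0, q₋₁=0, q₋₂=1):
  k=0: a=1, p=1, q=1
  k=1: a=3, p=4, q=3
  k=2: a=1, p=5, q=4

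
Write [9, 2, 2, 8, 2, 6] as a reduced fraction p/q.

Fold from the inside: start with 6/1.
  2 + 1/6 = 13/6
  8 + 6/13 = 110/13
  2 + 13/110 = 233/110
  2 + 110/233 = 576/233
  9 + 233/576 = 5417/576

5417/576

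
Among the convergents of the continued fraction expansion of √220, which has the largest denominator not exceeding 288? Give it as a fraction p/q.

2655/179

√220 = [14; 1, 4, 1, 28, …] (period length 4).
Convergents:
  p_0/q_0 = 14/1
  p_1/q_1 = 15/1
  p_2/q_2 = 74/5
  p_3/q_3 = 89/6
  p_4/q_4 = 2566/173
  p_5/q_5 = 2655/179
  p_6/q_6 = 13186/889
q_5 = 179 ≤ 288 < 889 = q_6, so the answer is 2655/179.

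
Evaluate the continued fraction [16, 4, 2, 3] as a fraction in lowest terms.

503/31

Using pₖ = aₖpₖ₋₁ + pₖ₋₂ and qₖ = aₖqₖ₋₁ + qₖ₋₂:
  k=0: a=16, p=16, q=1
  k=1: a=4, p=65, q=4
  k=2: a=2, p=146, q=9
  k=3: a=3, p=503, q=31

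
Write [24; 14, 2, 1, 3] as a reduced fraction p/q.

Using pₖ = aₖpₖ₋₁ + pₖ₋₂ and qₖ = aₖqₖ₋₁ + qₖ₋₂:
  k=0: a=24, p=24, q=1
  k=1: a=14, p=337, q=14
  k=2: a=2, p=698, q=29
  k=3: a=1, p=1035, q=43
  k=4: a=3, p=3803, q=158

3803/158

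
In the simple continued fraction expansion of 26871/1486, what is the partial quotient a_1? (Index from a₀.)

26871 = 18·1486 + 123   →  a_0 = 18
1486 = 12·123 + 10   →  a_1 = 12

12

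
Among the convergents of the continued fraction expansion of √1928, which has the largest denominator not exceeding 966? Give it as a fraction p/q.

√1928 = [43; 1, 9, 1, 86, …] (period length 4).
Convergents:
  p_0/q_0 = 43/1
  p_1/q_1 = 44/1
  p_2/q_2 = 439/10
  p_3/q_3 = 483/11
  p_4/q_4 = 41977/956
  p_5/q_5 = 42460/967
q_4 = 956 ≤ 966 < 967 = q_5, so the answer is 41977/956.

41977/956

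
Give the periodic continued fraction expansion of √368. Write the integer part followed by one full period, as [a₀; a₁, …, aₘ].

a₀ = ⌊√368⌋ = 19.
With m₀=0, d₀=1 and mₖ₊₁ = dₖaₖ − mₖ, dₖ₊₁ = (n − mₖ₊₁²)/dₖ, aₖ₊₁ = ⌊(a₀+mₖ₊₁)/dₖ₊₁⌋:
  k=1: m=19, d=7, a=5
  k=2: m=16, d=16, a=2
  k=3: m=16, d=7, a=5
  k=4: m=19, d=1, a=38
d=1 and a=2a₀=38 at k=4, so the next step gives (m, d) = (19, 7) again — its k=1 value — and the period has length 4.

[19; 5, 2, 5, 38]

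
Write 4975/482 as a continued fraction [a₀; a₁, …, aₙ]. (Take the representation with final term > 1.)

[10; 3, 9, 8, 2]

4975 = 10*482 + 155
482 = 3*155 + 17
155 = 9*17 + 2
17 = 8*2 + 1
2 = 2*1 + 0  (stop)
So 4975/482 = [10; 3, 9, 8, 2].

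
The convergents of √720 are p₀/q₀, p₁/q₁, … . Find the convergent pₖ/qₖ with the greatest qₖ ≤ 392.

√720 = [26; 1, 4, 1, 52, …] (period length 4).
Convergents:
  p_0/q_0 = 26/1
  p_1/q_1 = 27/1
  p_2/q_2 = 134/5
  p_3/q_3 = 161/6
  p_4/q_4 = 8506/317
  p_5/q_5 = 8667/323
  p_6/q_6 = 43174/1609
q_5 = 323 ≤ 392 < 1609 = q_6, so the answer is 8667/323.

8667/323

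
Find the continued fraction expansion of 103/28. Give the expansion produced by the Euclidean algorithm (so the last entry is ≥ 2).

103 = 3×28 + 19
28 = 1×19 + 9
19 = 2×9 + 1
9 = 9×1 + 0  (stop)
So 103/28 = [3; 1, 2, 9].

[3; 1, 2, 9]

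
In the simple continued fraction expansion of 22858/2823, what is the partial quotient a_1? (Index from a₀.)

10

22858 = 8·2823 + 274   →  a_0 = 8
2823 = 10·274 + 83   →  a_1 = 10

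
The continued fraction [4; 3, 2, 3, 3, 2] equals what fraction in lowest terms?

Using pₖ = aₖpₖ₋₁ + pₖ₋₂ and qₖ = aₖqₖ₋₁ + qₖ₋₂:
  k=0: a=4, p=4, q=1
  k=1: a=3, p=13, q=3
  k=2: a=2, p=30, q=7
  k=3: a=3, p=103, q=24
  k=4: a=3, p=339, q=79
  k=5: a=2, p=781, q=182

781/182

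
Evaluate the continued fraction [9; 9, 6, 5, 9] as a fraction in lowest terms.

Fold from the inside: start with 9/1.
  5 + 1/9 = 46/9
  6 + 9/46 = 285/46
  9 + 46/285 = 2611/285
  9 + 285/2611 = 23784/2611

23784/2611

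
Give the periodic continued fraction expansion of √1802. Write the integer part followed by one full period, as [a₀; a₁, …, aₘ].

a₀ = ⌊√1802⌋ = 42.
With m₀=0, d₀=1 and mₖ₊₁ = dₖaₖ − mₖ, dₖ₊₁ = (n − mₖ₊₁²)/dₖ, aₖ₊₁ = ⌊(a₀+mₖ₊₁)/dₖ₊₁⌋:
  k=1: m=42, d=38, a=2
  k=2: m=34, d=17, a=4
  k=3: m=34, d=38, a=2
  k=4: m=42, d=1, a=84
d=1 and a=2a₀=84 at k=4, so the next step gives (m, d) = (42, 38) again — its k=1 value — and the period has length 4.

[42; 2, 4, 2, 84]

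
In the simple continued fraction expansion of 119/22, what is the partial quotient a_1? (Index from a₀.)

2

119 = 5·22 + 9   →  a_0 = 5
22 = 2·9 + 4   →  a_1 = 2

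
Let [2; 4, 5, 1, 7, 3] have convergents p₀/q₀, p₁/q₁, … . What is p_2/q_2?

Using pₖ = aₖpₖ₋₁ + pₖ₋₂, qₖ = aₖqₖ₋₁ + qₖ₋₂ (with p₋₁=1, p₋₂=0, q₋₁=0, q₋₂=1):
  k=0: a=2, p=2, q=1
  k=1: a=4, p=9, q=4
  k=2: a=5, p=47, q=21

47/21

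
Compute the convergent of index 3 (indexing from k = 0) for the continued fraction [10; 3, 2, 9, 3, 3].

679/66

Using pₖ = aₖpₖ₋₁ + pₖ₋₂, qₖ = aₖqₖ₋₁ + qₖ₋₂ (with p₋₁=1, p₋₂=0, q₋₁=0, q₋₂=1):
  k=0: a=10, p=10, q=1
  k=1: a=3, p=31, q=3
  k=2: a=2, p=72, q=7
  k=3: a=9, p=679, q=66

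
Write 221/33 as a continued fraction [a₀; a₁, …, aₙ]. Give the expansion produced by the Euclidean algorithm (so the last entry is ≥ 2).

[6; 1, 2, 3, 3]

221 = 6×33 + 23
33 = 1×23 + 10
23 = 2×10 + 3
10 = 3×3 + 1
3 = 3×1 + 0  (stop)
So 221/33 = [6; 1, 2, 3, 3].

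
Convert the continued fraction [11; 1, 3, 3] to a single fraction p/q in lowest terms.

153/13

Fold from the inside: start with 3/1.
  3 + 1/3 = 10/3
  1 + 3/10 = 13/10
  11 + 10/13 = 153/13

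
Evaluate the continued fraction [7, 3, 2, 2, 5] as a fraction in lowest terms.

671/92

Fold from the inside: start with 5/1.
  2 + 1/5 = 11/5
  2 + 5/11 = 27/11
  3 + 11/27 = 92/27
  7 + 27/92 = 671/92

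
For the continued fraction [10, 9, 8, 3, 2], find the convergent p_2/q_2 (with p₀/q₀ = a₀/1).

738/73

Using pₖ = aₖpₖ₋₁ + pₖ₋₂, qₖ = aₖqₖ₋₁ + qₖ₋₂ (with p₋₁=1, p₋₂=0, q₋₁=0, q₋₂=1):
  k=0: a=10, p=10, q=1
  k=1: a=9, p=91, q=9
  k=2: a=8, p=738, q=73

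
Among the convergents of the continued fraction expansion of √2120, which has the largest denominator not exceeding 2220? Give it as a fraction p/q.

√2120 = [46; 23, 92, …] (period length 2).
Convergents:
  p_0/q_0 = 46/1
  p_1/q_1 = 1059/23
  p_2/q_2 = 97474/2117
  p_3/q_3 = 2242961/48714
q_2 = 2117 ≤ 2220 < 48714 = q_3, so the answer is 97474/2117.

97474/2117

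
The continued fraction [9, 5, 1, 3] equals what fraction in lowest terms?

211/23

Fold from the inside: start with 3/1.
  1 + 1/3 = 4/3
  5 + 3/4 = 23/4
  9 + 4/23 = 211/23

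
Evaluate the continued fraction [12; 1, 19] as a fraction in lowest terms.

259/20

Fold from the inside: start with 19/1.
  1 + 1/19 = 20/19
  12 + 19/20 = 259/20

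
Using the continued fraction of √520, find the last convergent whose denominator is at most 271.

√520 = [22; 1, 4, 11, 4, 1, 44, …] (period length 6).
Convergents:
  p_0/q_0 = 22/1
  p_1/q_1 = 23/1
  p_2/q_2 = 114/5
  p_3/q_3 = 1277/56
  p_4/q_4 = 5222/229
  p_5/q_5 = 6499/285
q_4 = 229 ≤ 271 < 285 = q_5, so the answer is 5222/229.

5222/229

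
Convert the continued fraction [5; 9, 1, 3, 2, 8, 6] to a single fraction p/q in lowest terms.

23195/4546

Using pₖ = aₖpₖ₋₁ + pₖ₋₂ and qₖ = aₖqₖ₋₁ + qₖ₋₂:
  k=0: a=5, p=5, q=1
  k=1: a=9, p=46, q=9
  k=2: a=1, p=51, q=10
  k=3: a=3, p=199, q=39
  k=4: a=2, p=449, q=88
  k=5: a=8, p=3791, q=743
  k=6: a=6, p=23195, q=4546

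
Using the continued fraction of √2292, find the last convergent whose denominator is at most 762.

√2292 = [47; 1, 6, 1, 94, …] (period length 4).
Convergents:
  p_0/q_0 = 47/1
  p_1/q_1 = 48/1
  p_2/q_2 = 335/7
  p_3/q_3 = 383/8
  p_4/q_4 = 36337/759
  p_5/q_5 = 36720/767
q_4 = 759 ≤ 762 < 767 = q_5, so the answer is 36337/759.

36337/759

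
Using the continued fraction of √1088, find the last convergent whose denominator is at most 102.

2177/66

√1088 = [32; 1, 64, …] (period length 2).
Convergents:
  p_0/q_0 = 32/1
  p_1/q_1 = 33/1
  p_2/q_2 = 2144/65
  p_3/q_3 = 2177/66
  p_4/q_4 = 141472/4289
q_3 = 66 ≤ 102 < 4289 = q_4, so the answer is 2177/66.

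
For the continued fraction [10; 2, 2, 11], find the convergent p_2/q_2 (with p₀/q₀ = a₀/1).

Using pₖ = aₖpₖ₋₁ + pₖ₋₂, qₖ = aₖqₖ₋₁ + qₖ₋₂ (with p₋₁=1, p₋₂=0, q₋₁=0, q₋₂=1):
  k=0: a=10, p=10, q=1
  k=1: a=2, p=21, q=2
  k=2: a=2, p=52, q=5

52/5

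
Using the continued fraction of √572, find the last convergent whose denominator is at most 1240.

13752/575

√572 = [23; 1, 10, 1, 46, …] (period length 4).
Convergents:
  p_0/q_0 = 23/1
  p_1/q_1 = 24/1
  p_2/q_2 = 263/11
  p_3/q_3 = 287/12
  p_4/q_4 = 13465/563
  p_5/q_5 = 13752/575
  p_6/q_6 = 150985/6313
q_5 = 575 ≤ 1240 < 6313 = q_6, so the answer is 13752/575.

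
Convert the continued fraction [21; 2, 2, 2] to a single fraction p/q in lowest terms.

Fold from the inside: start with 2/1.
  2 + 1/2 = 5/2
  2 + 2/5 = 12/5
  21 + 5/12 = 257/12

257/12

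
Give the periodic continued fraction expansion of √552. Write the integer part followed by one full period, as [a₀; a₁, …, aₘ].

a₀ = ⌊√552⌋ = 23.
With m₀=0, d₀=1 and mₖ₊₁ = dₖaₖ − mₖ, dₖ₊₁ = (n − mₖ₊₁²)/dₖ, aₖ₊₁ = ⌊(a₀+mₖ₊₁)/dₖ₊₁⌋:
  k=1: m=23, d=23, a=2
  k=2: m=23, d=1, a=46
d=1 and a=2a₀=46 at k=2, so the next step gives (m, d) = (23, 23) again — its k=1 value — and the period has length 2.

[23; 2, 46]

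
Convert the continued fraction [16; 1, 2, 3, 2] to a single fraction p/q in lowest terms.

Fold from the inside: start with 2/1.
  3 + 1/2 = 7/2
  2 + 2/7 = 16/7
  1 + 7/16 = 23/16
  16 + 16/23 = 384/23

384/23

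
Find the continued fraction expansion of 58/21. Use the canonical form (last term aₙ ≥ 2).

[2; 1, 3, 5]

58 = 2×21 + 16
21 = 1×16 + 5
16 = 3×5 + 1
5 = 5×1 + 0  (stop)
So 58/21 = [2; 1, 3, 5].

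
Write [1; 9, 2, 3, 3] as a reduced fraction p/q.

Using pₖ = aₖpₖ₋₁ + pₖ₋₂ and qₖ = aₖqₖ₋₁ + qₖ₋₂:
  k=0: a=1, p=1, q=1
  k=1: a=9, p=10, q=9
  k=2: a=2, p=21, q=19
  k=3: a=3, p=73, q=66
  k=4: a=3, p=240, q=217

240/217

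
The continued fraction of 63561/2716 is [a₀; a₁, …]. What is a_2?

63561 = 23·2716 + 1093   →  a_0 = 23
2716 = 2·1093 + 530   →  a_1 = 2
1093 = 2·530 + 33   →  a_2 = 2

2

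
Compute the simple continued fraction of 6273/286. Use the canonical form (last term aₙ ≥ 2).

[21; 1, 14, 19]

6273 = 21·286 + 267
286 = 1·267 + 19
267 = 14·19 + 1
19 = 19·1 + 0  (stop)
So 6273/286 = [21; 1, 14, 19].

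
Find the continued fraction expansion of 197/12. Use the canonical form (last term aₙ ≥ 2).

197 = 16×12 + 5
12 = 2×5 + 2
5 = 2×2 + 1
2 = 2×1 + 0  (stop)
So 197/12 = [16; 2, 2, 2].

[16; 2, 2, 2]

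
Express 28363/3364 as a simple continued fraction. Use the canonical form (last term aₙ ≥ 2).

28363 = 8·3364 + 1451
3364 = 2·1451 + 462
1451 = 3·462 + 65
462 = 7·65 + 7
65 = 9·7 + 2
7 = 3·2 + 1
2 = 2·1 + 0  (stop)
So 28363/3364 = [8; 2, 3, 7, 9, 3, 2].

[8; 2, 3, 7, 9, 3, 2]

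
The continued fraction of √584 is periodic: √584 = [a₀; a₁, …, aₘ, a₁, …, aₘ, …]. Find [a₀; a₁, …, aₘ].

[24; 6, 48]

a₀ = ⌊√584⌋ = 24.
With m₀=0, d₀=1 and mₖ₊₁ = dₖaₖ − mₖ, dₖ₊₁ = (n − mₖ₊₁²)/dₖ, aₖ₊₁ = ⌊(a₀+mₖ₊₁)/dₖ₊₁⌋:
  k=1: m=24, d=8, a=6
  k=2: m=24, d=1, a=48
d=1 and a=2a₀=48 at k=2, so the next step gives (m, d) = (24, 8) again — its k=1 value — and the period has length 2.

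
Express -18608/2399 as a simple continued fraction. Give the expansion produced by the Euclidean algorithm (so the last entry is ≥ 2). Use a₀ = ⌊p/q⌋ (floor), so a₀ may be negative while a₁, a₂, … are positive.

[-8; 4, 9, 3, 1, 2, 2, 2]

-18608 = -8·2399 + 584
2399 = 4·584 + 63
584 = 9·63 + 17
63 = 3·17 + 12
17 = 1·12 + 5
12 = 2·5 + 2
5 = 2·2 + 1
2 = 2·1 + 0  (stop)
So -18608/2399 = [-8; 4, 9, 3, 1, 2, 2, 2].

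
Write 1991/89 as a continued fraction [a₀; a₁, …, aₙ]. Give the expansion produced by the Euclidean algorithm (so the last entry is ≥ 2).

1991 = 22×89 + 33
89 = 2×33 + 23
33 = 1×23 + 10
23 = 2×10 + 3
10 = 3×3 + 1
3 = 3×1 + 0  (stop)
So 1991/89 = [22; 2, 1, 2, 3, 3].

[22; 2, 1, 2, 3, 3]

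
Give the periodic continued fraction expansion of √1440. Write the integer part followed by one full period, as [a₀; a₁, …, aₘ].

[37; 1, 17, 1, 74]

a₀ = ⌊√1440⌋ = 37.
With m₀=0, d₀=1 and mₖ₊₁ = dₖaₖ − mₖ, dₖ₊₁ = (n − mₖ₊₁²)/dₖ, aₖ₊₁ = ⌊(a₀+mₖ₊₁)/dₖ₊₁⌋:
  k=1: m=37, d=71, a=1
  k=2: m=34, d=4, a=17
  k=3: m=34, d=71, a=1
  k=4: m=37, d=1, a=74
d=1 and a=2a₀=74 at k=4, so the next step gives (m, d) = (37, 71) again — its k=1 value — and the period has length 4.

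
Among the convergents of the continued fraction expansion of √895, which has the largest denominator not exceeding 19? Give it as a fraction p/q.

√895 = [29; 1, 10, 1, 58, …] (period length 4).
Convergents:
  p_0/q_0 = 29/1
  p_1/q_1 = 30/1
  p_2/q_2 = 329/11
  p_3/q_3 = 359/12
  p_4/q_4 = 21151/707
q_3 = 12 ≤ 19 < 707 = q_4, so the answer is 359/12.

359/12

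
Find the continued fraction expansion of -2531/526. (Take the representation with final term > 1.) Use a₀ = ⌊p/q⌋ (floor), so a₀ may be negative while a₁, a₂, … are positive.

[-5; 5, 3, 5, 6]

-2531 = -5·526 + 99
526 = 5·99 + 31
99 = 3·31 + 6
31 = 5·6 + 1
6 = 6·1 + 0  (stop)
So -2531/526 = [-5; 5, 3, 5, 6].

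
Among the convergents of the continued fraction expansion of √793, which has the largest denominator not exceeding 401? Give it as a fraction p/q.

4393/156

√793 = [28; 6, 4, 6, 56, …] (period length 4).
Convergents:
  p_0/q_0 = 28/1
  p_1/q_1 = 169/6
  p_2/q_2 = 704/25
  p_3/q_3 = 4393/156
  p_4/q_4 = 246712/8761
q_3 = 156 ≤ 401 < 8761 = q_4, so the answer is 4393/156.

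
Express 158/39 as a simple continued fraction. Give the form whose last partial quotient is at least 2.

158 = 4*39 + 2
39 = 19*2 + 1
2 = 2*1 + 0  (stop)
So 158/39 = [4; 19, 2].

[4; 19, 2]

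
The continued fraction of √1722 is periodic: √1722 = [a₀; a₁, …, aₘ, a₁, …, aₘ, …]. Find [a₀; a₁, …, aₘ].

[41; 2, 82]

a₀ = ⌊√1722⌋ = 41.
With m₀=0, d₀=1 and mₖ₊₁ = dₖaₖ − mₖ, dₖ₊₁ = (n − mₖ₊₁²)/dₖ, aₖ₊₁ = ⌊(a₀+mₖ₊₁)/dₖ₊₁⌋:
  k=1: m=41, d=41, a=2
  k=2: m=41, d=1, a=82
d=1 and a=2a₀=82 at k=2, so the next step gives (m, d) = (41, 41) again — its k=1 value — and the period has length 2.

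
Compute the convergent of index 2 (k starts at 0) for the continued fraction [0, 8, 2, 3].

Using pₖ = aₖpₖ₋₁ + pₖ₋₂, qₖ = aₖqₖ₋₁ + qₖ₋₂ (with p₋₁=1, p₋₂=0, q₋₁=0, q₋₂=1):
  k=0: a=0, p=0, q=1
  k=1: a=8, p=1, q=8
  k=2: a=2, p=2, q=17

2/17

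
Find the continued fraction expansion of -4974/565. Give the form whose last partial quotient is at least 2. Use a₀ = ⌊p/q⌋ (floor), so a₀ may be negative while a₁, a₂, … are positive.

[-9; 5, 11, 10]

-4974 = -9×565 + 111
565 = 5×111 + 10
111 = 11×10 + 1
10 = 10×1 + 0  (stop)
So -4974/565 = [-9; 5, 11, 10].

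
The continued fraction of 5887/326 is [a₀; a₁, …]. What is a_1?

17

5887 = 18·326 + 19   →  a_0 = 18
326 = 17·19 + 3   →  a_1 = 17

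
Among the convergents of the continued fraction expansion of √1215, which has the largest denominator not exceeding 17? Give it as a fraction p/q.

244/7

√1215 = [34; 1, 5, 1, 68, …] (period length 4).
Convergents:
  p_0/q_0 = 34/1
  p_1/q_1 = 35/1
  p_2/q_2 = 209/6
  p_3/q_3 = 244/7
  p_4/q_4 = 16801/482
q_3 = 7 ≤ 17 < 482 = q_4, so the answer is 244/7.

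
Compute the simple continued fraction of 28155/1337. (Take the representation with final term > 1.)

28155 = 21×1337 + 78
1337 = 17×78 + 11
78 = 7×11 + 1
11 = 11×1 + 0  (stop)
So 28155/1337 = [21; 17, 7, 11].

[21; 17, 7, 11]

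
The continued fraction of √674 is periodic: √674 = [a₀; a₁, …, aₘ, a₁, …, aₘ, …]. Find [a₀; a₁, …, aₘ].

a₀ = ⌊√674⌋ = 25.
With m₀=0, d₀=1 and mₖ₊₁ = dₖaₖ − mₖ, dₖ₊₁ = (n − mₖ₊₁²)/dₖ, aₖ₊₁ = ⌊(a₀+mₖ₊₁)/dₖ₊₁⌋:
  k=1: m=25, d=49, a=1
  k=2: m=24, d=2, a=24
  k=3: m=24, d=49, a=1
  k=4: m=25, d=1, a=50
d=1 and a=2a₀=50 at k=4, so the next step gives (m, d) = (25, 49) again — its k=1 value — and the period has length 4.

[25; 1, 24, 1, 50]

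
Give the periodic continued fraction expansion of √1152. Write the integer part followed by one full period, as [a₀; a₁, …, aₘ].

[33; 1, 15, 1, 66]

a₀ = ⌊√1152⌋ = 33.
With m₀=0, d₀=1 and mₖ₊₁ = dₖaₖ − mₖ, dₖ₊₁ = (n − mₖ₊₁²)/dₖ, aₖ₊₁ = ⌊(a₀+mₖ₊₁)/dₖ₊₁⌋:
  k=1: m=33, d=63, a=1
  k=2: m=30, d=4, a=15
  k=3: m=30, d=63, a=1
  k=4: m=33, d=1, a=66
d=1 and a=2a₀=66 at k=4, so the next step gives (m, d) = (33, 63) again — its k=1 value — and the period has length 4.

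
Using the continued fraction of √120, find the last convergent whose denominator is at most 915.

5291/483

√120 = [10; 1, 20, …] (period length 2).
Convergents:
  p_0/q_0 = 10/1
  p_1/q_1 = 11/1
  p_2/q_2 = 230/21
  p_3/q_3 = 241/22
  p_4/q_4 = 5050/461
  p_5/q_5 = 5291/483
  p_6/q_6 = 110870/10121
q_5 = 483 ≤ 915 < 10121 = q_6, so the answer is 5291/483.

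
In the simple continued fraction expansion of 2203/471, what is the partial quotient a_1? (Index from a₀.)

2203 = 4·471 + 319   →  a_0 = 4
471 = 1·319 + 152   →  a_1 = 1

1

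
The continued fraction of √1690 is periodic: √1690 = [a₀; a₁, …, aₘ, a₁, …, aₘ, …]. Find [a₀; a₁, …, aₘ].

[41; 9, 8, 9, 82]

a₀ = ⌊√1690⌋ = 41.
With m₀=0, d₀=1 and mₖ₊₁ = dₖaₖ − mₖ, dₖ₊₁ = (n − mₖ₊₁²)/dₖ, aₖ₊₁ = ⌊(a₀+mₖ₊₁)/dₖ₊₁⌋:
  k=1: m=41, d=9, a=9
  k=2: m=40, d=10, a=8
  k=3: m=40, d=9, a=9
  k=4: m=41, d=1, a=82
d=1 and a=2a₀=82 at k=4, so the next step gives (m, d) = (41, 9) again — its k=1 value — and the period has length 4.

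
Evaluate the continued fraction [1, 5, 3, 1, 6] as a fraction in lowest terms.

169/142

Fold from the inside: start with 6/1.
  1 + 1/6 = 7/6
  3 + 6/7 = 27/7
  5 + 7/27 = 142/27
  1 + 27/142 = 169/142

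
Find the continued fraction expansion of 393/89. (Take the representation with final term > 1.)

393 = 4*89 + 37
89 = 2*37 + 15
37 = 2*15 + 7
15 = 2*7 + 1
7 = 7*1 + 0  (stop)
So 393/89 = [4; 2, 2, 2, 7].

[4; 2, 2, 2, 7]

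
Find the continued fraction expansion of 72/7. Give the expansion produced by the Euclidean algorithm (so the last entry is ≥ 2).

72 = 10×7 + 2
7 = 3×2 + 1
2 = 2×1 + 0  (stop)
So 72/7 = [10; 3, 2].

[10; 3, 2]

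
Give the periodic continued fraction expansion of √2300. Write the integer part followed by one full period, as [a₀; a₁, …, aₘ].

a₀ = ⌊√2300⌋ = 47.

[47; 1, 22, 1, 94]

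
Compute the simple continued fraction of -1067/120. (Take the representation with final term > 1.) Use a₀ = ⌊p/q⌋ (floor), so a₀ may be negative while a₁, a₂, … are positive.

[-9; 9, 4, 3]

-1067 = -9×120 + 13
120 = 9×13 + 3
13 = 4×3 + 1
3 = 3×1 + 0  (stop)
So -1067/120 = [-9; 9, 4, 3].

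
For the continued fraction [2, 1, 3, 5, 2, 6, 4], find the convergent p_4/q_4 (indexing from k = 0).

Using pₖ = aₖpₖ₋₁ + pₖ₋₂, qₖ = aₖqₖ₋₁ + qₖ₋₂ (with p₋₁=1, p₋₂=0, q₋₁=0, q₋₂=1):
  k=0: a=2, p=2, q=1
  k=1: a=1, p=3, q=1
  k=2: a=3, p=11, q=4
  k=3: a=5, p=58, q=21
  k=4: a=2, p=127, q=46

127/46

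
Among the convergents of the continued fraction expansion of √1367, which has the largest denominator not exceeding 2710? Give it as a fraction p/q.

√1367 = [36; 1, 35, 1, 72, …] (period length 4).
Convergents:
  p_0/q_0 = 36/1
  p_1/q_1 = 37/1
  p_2/q_2 = 1331/36
  p_3/q_3 = 1368/37
  p_4/q_4 = 99827/2700
  p_5/q_5 = 101195/2737
q_4 = 2700 ≤ 2710 < 2737 = q_5, so the answer is 99827/2700.

99827/2700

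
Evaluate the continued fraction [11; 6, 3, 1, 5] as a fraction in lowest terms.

Using pₖ = aₖpₖ₋₁ + pₖ₋₂ and qₖ = aₖqₖ₋₁ + qₖ₋₂:
  k=0: a=11, p=11, q=1
  k=1: a=6, p=67, q=6
  k=2: a=3, p=212, q=19
  k=3: a=1, p=279, q=25
  k=4: a=5, p=1607, q=144

1607/144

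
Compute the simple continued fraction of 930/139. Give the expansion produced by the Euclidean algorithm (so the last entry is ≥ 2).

[6; 1, 2, 4, 3, 3]

930 = 6·139 + 96
139 = 1·96 + 43
96 = 2·43 + 10
43 = 4·10 + 3
10 = 3·3 + 1
3 = 3·1 + 0  (stop)
So 930/139 = [6; 1, 2, 4, 3, 3].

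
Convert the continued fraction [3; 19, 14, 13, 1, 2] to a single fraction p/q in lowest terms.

Fold from the inside: start with 2/1.
  1 + 1/2 = 3/2
  13 + 2/3 = 41/3
  14 + 3/41 = 577/41
  19 + 41/577 = 11004/577
  3 + 577/11004 = 33589/11004

33589/11004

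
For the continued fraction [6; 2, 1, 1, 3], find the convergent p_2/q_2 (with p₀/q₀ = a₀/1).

19/3

Using pₖ = aₖpₖ₋₁ + pₖ₋₂, qₖ = aₖqₖ₋₁ + qₖ₋₂ (with p₋₁=1, p₋₂=0, q₋₁=0, q₋₂=1):
  k=0: a=6, p=6, q=1
  k=1: a=2, p=13, q=2
  k=2: a=1, p=19, q=3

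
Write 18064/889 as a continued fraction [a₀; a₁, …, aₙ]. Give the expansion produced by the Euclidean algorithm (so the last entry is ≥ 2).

18064 = 20·889 + 284
889 = 3·284 + 37
284 = 7·37 + 25
37 = 1·25 + 12
25 = 2·12 + 1
12 = 12·1 + 0  (stop)
So 18064/889 = [20; 3, 7, 1, 2, 12].

[20; 3, 7, 1, 2, 12]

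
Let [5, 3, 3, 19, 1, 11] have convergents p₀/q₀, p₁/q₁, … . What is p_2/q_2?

53/10

Using pₖ = aₖpₖ₋₁ + pₖ₋₂, qₖ = aₖqₖ₋₁ + qₖ₋₂ (with p₋₁=1, p₋₂=0, q₋₁=0, q₋₂=1):
  k=0: a=5, p=5, q=1
  k=1: a=3, p=16, q=3
  k=2: a=3, p=53, q=10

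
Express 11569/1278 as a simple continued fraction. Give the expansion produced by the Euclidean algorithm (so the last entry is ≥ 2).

[9; 19, 13, 2, 2]

11569 = 9×1278 + 67
1278 = 19×67 + 5
67 = 13×5 + 2
5 = 2×2 + 1
2 = 2×1 + 0  (stop)
So 11569/1278 = [9; 19, 13, 2, 2].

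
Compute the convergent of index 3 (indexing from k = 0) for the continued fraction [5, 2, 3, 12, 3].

467/86

Using pₖ = aₖpₖ₋₁ + pₖ₋₂, qₖ = aₖqₖ₋₁ + qₖ₋₂ (with p₋₁=1, p₋₂=0, q₋₁=0, q₋₂=1):
  k=0: a=5, p=5, q=1
  k=1: a=2, p=11, q=2
  k=2: a=3, p=38, q=7
  k=3: a=12, p=467, q=86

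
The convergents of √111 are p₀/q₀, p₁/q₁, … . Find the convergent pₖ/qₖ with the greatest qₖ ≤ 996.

6353/603

√111 = [10; 1, 1, 6, 1, 1, 20, …] (period length 6).
Convergents:
  p_0/q_0 = 10/1
  p_1/q_1 = 11/1
  p_2/q_2 = 21/2
  p_3/q_3 = 137/13
  p_4/q_4 = 158/15
  p_5/q_5 = 295/28
  p_6/q_6 = 6058/575
  p_7/q_7 = 6353/603
  p_8/q_8 = 12411/1178
q_7 = 603 ≤ 996 < 1178 = q_8, so the answer is 6353/603.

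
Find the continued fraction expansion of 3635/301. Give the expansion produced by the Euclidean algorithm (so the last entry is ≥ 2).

[12; 13, 11, 2]

3635 = 12*301 + 23
301 = 13*23 + 2
23 = 11*2 + 1
2 = 2*1 + 0  (stop)
So 3635/301 = [12; 13, 11, 2].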